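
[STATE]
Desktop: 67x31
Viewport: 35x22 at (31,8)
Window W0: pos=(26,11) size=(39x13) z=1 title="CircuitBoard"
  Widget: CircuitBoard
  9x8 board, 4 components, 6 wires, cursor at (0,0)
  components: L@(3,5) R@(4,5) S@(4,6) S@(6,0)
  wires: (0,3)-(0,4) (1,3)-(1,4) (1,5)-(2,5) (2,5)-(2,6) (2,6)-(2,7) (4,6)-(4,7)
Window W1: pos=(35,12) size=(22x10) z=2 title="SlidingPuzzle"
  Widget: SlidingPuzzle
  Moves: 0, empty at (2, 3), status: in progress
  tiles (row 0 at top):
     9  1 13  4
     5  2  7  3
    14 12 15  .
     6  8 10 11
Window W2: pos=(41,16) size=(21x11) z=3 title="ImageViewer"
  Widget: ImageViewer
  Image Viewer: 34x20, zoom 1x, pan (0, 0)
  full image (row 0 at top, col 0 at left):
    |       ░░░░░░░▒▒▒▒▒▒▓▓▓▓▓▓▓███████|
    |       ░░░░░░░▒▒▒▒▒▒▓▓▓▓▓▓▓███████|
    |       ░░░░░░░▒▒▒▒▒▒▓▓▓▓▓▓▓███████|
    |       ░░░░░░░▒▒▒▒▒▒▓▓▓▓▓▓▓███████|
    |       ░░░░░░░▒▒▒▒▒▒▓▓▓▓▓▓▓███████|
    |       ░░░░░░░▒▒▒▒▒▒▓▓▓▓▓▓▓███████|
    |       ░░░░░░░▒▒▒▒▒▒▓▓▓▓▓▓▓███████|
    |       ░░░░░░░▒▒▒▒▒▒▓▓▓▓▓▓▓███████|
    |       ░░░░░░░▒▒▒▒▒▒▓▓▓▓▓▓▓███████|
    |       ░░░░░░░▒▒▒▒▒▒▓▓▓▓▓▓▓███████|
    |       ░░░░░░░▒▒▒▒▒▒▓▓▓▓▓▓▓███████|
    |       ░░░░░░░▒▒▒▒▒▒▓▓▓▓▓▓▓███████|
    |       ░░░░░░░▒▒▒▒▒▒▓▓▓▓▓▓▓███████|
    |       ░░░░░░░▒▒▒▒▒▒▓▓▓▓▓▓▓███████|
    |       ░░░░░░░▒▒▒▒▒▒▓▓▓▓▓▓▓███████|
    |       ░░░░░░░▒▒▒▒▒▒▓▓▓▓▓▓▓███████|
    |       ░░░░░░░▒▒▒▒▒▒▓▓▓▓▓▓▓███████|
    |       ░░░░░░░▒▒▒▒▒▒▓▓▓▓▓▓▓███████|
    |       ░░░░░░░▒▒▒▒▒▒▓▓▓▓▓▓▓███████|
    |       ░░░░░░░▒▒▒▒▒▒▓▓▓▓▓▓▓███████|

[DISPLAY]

                                   
                                   
                                   
━━━━━━━━━━━━━━━━━━━━━━━━━━━━━━━━━┓ 
cuit┏━━━━━━━━━━━━━━━━━━━━┓       ┃ 
────┃ SlidingPuzzle      ┃───────┨ 
 1 2┠────────────────────┨       ┃ 
.]  ┃┌────┬────┬────┬────┃       ┃ 
    ┃│  9 ┏━━━━━━━━━━━━━━━━━━━┓  ┃ 
    ┃├────┃ ImageViewer       ┃  ┃ 
    ┃│  5 ┠───────────────────┨  ┃ 
    ┃├────┃       ░░░░░░░▒▒▒▒▒┃  ┃ 
    ┃│ 14 ┃       ░░░░░░░▒▒▒▒▒┃  ┃ 
    ┗━━━━━┃       ░░░░░░░▒▒▒▒▒┃  ┃ 
          ┃       ░░░░░░░▒▒▒▒▒┃  ┃ 
━━━━━━━━━━┃       ░░░░░░░▒▒▒▒▒┃━━┛ 
          ┃       ░░░░░░░▒▒▒▒▒┃    
          ┃       ░░░░░░░▒▒▒▒▒┃    
          ┗━━━━━━━━━━━━━━━━━━━┛    
                                   
                                   
                                   


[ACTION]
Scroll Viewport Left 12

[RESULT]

                                   
                                   
                                   
       ┏━━━━━━━━━━━━━━━━━━━━━━━━━━━
       ┃ Circuit┏━━━━━━━━━━━━━━━━━━
       ┠────────┃ SlidingPuzzle    
       ┃   0 1 2┠──────────────────
       ┃0  [.]  ┃┌────┬────┬────┬──
       ┃        ┃│  9 ┏━━━━━━━━━━━━
       ┃1       ┃├────┃ ImageViewer
       ┃        ┃│  5 ┠────────────
       ┃2       ┃├────┃       ░░░░░
       ┃        ┃│ 14 ┃       ░░░░░
       ┃3       ┗━━━━━┃       ░░░░░
       ┃              ┃       ░░░░░
       ┗━━━━━━━━━━━━━━┃       ░░░░░
                      ┃       ░░░░░
                      ┃       ░░░░░
                      ┗━━━━━━━━━━━━
                                   
                                   
                                   


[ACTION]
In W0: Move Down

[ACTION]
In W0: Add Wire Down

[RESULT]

                                   
                                   
                                   
       ┏━━━━━━━━━━━━━━━━━━━━━━━━━━━
       ┃ Circuit┏━━━━━━━━━━━━━━━━━━
       ┠────────┃ SlidingPuzzle    
       ┃   0 1 2┠──────────────────
       ┃0       ┃┌────┬────┬────┬──
       ┃        ┃│  9 ┏━━━━━━━━━━━━
       ┃1  [.]  ┃├────┃ ImageViewer
       ┃    │   ┃│  5 ┠────────────
       ┃2   ·   ┃├────┃       ░░░░░
       ┃        ┃│ 14 ┃       ░░░░░
       ┃3       ┗━━━━━┃       ░░░░░
       ┃              ┃       ░░░░░
       ┗━━━━━━━━━━━━━━┃       ░░░░░
                      ┃       ░░░░░
                      ┃       ░░░░░
                      ┗━━━━━━━━━━━━
                                   
                                   
                                   


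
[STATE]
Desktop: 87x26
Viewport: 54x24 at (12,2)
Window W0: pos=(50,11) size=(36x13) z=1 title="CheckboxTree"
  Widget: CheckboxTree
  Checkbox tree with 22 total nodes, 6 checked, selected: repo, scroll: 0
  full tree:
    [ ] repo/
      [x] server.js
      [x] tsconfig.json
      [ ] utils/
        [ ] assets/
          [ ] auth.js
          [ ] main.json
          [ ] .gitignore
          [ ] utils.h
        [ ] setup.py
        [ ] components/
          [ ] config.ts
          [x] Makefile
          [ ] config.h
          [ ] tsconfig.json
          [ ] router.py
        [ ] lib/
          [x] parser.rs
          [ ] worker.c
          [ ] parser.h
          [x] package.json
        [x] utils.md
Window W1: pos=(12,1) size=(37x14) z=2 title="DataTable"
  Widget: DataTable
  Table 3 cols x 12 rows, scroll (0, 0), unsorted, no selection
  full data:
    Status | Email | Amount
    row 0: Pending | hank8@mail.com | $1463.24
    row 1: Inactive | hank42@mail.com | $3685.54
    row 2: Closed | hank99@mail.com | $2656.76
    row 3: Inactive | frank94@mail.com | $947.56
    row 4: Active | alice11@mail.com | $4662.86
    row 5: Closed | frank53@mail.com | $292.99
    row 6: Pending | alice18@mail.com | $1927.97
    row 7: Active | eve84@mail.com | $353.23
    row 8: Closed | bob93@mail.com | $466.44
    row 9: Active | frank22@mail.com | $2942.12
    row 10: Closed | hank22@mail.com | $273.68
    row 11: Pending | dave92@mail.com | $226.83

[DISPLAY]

┃ DataTable                         ┃                 
┠───────────────────────────────────┨                 
┃Status  │Email           │Amount   ┃                 
┃────────┼────────────────┼──────── ┃                 
┃Pending │hank8@mail.com  │$1463.24 ┃                 
┃Inactive│hank42@mail.com │$3685.54 ┃                 
┃Closed  │hank99@mail.com │$2656.76 ┃                 
┃Inactive│frank94@mail.com│$947.56  ┃                 
┃Active  │alice11@mail.com│$4662.86 ┃                 
┃Closed  │frank53@mail.com│$292.99  ┃ ┏━━━━━━━━━━━━━━━
┃Pending │alice18@mail.com│$1927.97 ┃ ┃ CheckboxTree  
┃Active  │eve84@mail.com  │$353.23  ┃ ┠───────────────
┗━━━━━━━━━━━━━━━━━━━━━━━━━━━━━━━━━━━┛ ┃>[-] repo/     
                                      ┃   [x] server.j
                                      ┃   [x] tsconfig
                                      ┃   [-] utils/  
                                      ┃     [ ] assets
                                      ┃       [ ] auth
                                      ┃       [ ] main
                                      ┃       [ ] .git
                                      ┃       [ ] util
                                      ┗━━━━━━━━━━━━━━━
                                                      
                                                      


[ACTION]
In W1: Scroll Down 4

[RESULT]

┃ DataTable                         ┃                 
┠───────────────────────────────────┨                 
┃Status  │Email           │Amount   ┃                 
┃────────┼────────────────┼──────── ┃                 
┃Active  │alice11@mail.com│$4662.86 ┃                 
┃Closed  │frank53@mail.com│$292.99  ┃                 
┃Pending │alice18@mail.com│$1927.97 ┃                 
┃Active  │eve84@mail.com  │$353.23  ┃                 
┃Closed  │bob93@mail.com  │$466.44  ┃                 
┃Active  │frank22@mail.com│$2942.12 ┃ ┏━━━━━━━━━━━━━━━
┃Closed  │hank22@mail.com │$273.68  ┃ ┃ CheckboxTree  
┃Pending │dave92@mail.com │$226.83  ┃ ┠───────────────
┗━━━━━━━━━━━━━━━━━━━━━━━━━━━━━━━━━━━┛ ┃>[-] repo/     
                                      ┃   [x] server.j
                                      ┃   [x] tsconfig
                                      ┃   [-] utils/  
                                      ┃     [ ] assets
                                      ┃       [ ] auth
                                      ┃       [ ] main
                                      ┃       [ ] .git
                                      ┃       [ ] util
                                      ┗━━━━━━━━━━━━━━━
                                                      
                                                      


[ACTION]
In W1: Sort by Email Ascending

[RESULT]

┃ DataTable                         ┃                 
┠───────────────────────────────────┨                 
┃Status  │Email          ▲│Amount   ┃                 
┃────────┼────────────────┼──────── ┃                 
┃Active  │eve84@mail.com  │$353.23  ┃                 
┃Active  │frank22@mail.com│$2942.12 ┃                 
┃Closed  │frank53@mail.com│$292.99  ┃                 
┃Inactive│frank94@mail.com│$947.56  ┃                 
┃Closed  │hank22@mail.com │$273.68  ┃                 
┃Inactive│hank42@mail.com │$3685.54 ┃ ┏━━━━━━━━━━━━━━━
┃Pending │hank8@mail.com  │$1463.24 ┃ ┃ CheckboxTree  
┃Closed  │hank99@mail.com │$2656.76 ┃ ┠───────────────
┗━━━━━━━━━━━━━━━━━━━━━━━━━━━━━━━━━━━┛ ┃>[-] repo/     
                                      ┃   [x] server.j
                                      ┃   [x] tsconfig
                                      ┃   [-] utils/  
                                      ┃     [ ] assets
                                      ┃       [ ] auth
                                      ┃       [ ] main
                                      ┃       [ ] .git
                                      ┃       [ ] util
                                      ┗━━━━━━━━━━━━━━━
                                                      
                                                      


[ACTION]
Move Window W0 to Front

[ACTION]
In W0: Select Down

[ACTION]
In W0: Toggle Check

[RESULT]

┃ DataTable                         ┃                 
┠───────────────────────────────────┨                 
┃Status  │Email          ▲│Amount   ┃                 
┃────────┼────────────────┼──────── ┃                 
┃Active  │eve84@mail.com  │$353.23  ┃                 
┃Active  │frank22@mail.com│$2942.12 ┃                 
┃Closed  │frank53@mail.com│$292.99  ┃                 
┃Inactive│frank94@mail.com│$947.56  ┃                 
┃Closed  │hank22@mail.com │$273.68  ┃                 
┃Inactive│hank42@mail.com │$3685.54 ┃ ┏━━━━━━━━━━━━━━━
┃Pending │hank8@mail.com  │$1463.24 ┃ ┃ CheckboxTree  
┃Closed  │hank99@mail.com │$2656.76 ┃ ┠───────────────
┗━━━━━━━━━━━━━━━━━━━━━━━━━━━━━━━━━━━┛ ┃ [-] repo/     
                                      ┃>  [ ] server.j
                                      ┃   [x] tsconfig
                                      ┃   [-] utils/  
                                      ┃     [ ] assets
                                      ┃       [ ] auth
                                      ┃       [ ] main
                                      ┃       [ ] .git
                                      ┃       [ ] util
                                      ┗━━━━━━━━━━━━━━━
                                                      
                                                      


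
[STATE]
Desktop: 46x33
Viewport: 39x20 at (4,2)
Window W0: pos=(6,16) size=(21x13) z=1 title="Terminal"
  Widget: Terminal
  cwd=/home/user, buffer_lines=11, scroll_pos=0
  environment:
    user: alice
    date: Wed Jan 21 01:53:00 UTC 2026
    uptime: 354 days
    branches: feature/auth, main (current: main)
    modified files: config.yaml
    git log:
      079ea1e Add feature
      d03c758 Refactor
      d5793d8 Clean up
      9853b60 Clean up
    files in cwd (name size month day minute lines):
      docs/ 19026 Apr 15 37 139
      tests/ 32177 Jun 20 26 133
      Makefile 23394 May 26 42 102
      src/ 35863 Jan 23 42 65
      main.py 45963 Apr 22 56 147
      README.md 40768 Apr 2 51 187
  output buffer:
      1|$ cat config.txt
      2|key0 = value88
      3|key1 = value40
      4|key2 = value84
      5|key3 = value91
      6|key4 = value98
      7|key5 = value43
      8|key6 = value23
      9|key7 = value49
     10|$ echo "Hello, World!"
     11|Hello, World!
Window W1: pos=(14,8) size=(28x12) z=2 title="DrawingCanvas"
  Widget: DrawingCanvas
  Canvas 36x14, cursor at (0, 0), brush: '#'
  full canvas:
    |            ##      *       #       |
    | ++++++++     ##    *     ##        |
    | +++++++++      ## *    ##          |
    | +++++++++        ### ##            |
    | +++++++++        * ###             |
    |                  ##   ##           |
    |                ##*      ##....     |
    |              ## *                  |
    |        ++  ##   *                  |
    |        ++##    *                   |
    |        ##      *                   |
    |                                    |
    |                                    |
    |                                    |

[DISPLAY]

                                       
                                       
                                       
                                       
                                       
                                       
          ┏━━━━━━━━━━━━━━━━━━━━━━━━━━┓ 
          ┃ DrawingCanvas            ┃ 
          ┠──────────────────────────┨ 
          ┃+           ##      *     ┃ 
          ┃ ++++++++     ##    *     ┃ 
          ┃ +++++++++      ## *    ##┃ 
          ┃ +++++++++        ### ##  ┃ 
          ┃ +++++++++        * ###   ┃ 
  ┏━━━━━━━┃                  ##   ## ┃ 
  ┃ Termin┃                ##*      #┃ 
  ┠───────┃              ## *        ┃ 
  ┃$ cat c┗━━━━━━━━━━━━━━━━━━━━━━━━━━┛ 
  ┃key0 = value88     ┃                
  ┃key1 = value40     ┃                


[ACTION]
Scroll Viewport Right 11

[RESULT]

                                       
                                       
                                       
                                       
                                       
                                       
       ┏━━━━━━━━━━━━━━━━━━━━━━━━━━┓    
       ┃ DrawingCanvas            ┃    
       ┠──────────────────────────┨    
       ┃+           ##      *     ┃    
       ┃ ++++++++     ##    *     ┃    
       ┃ +++++++++      ## *    ##┃    
       ┃ +++++++++        ### ##  ┃    
       ┃ +++++++++        * ###   ┃    
━━━━━━━┃                  ##   ## ┃    
 Termin┃                ##*      #┃    
───────┃              ## *        ┃    
$ cat c┗━━━━━━━━━━━━━━━━━━━━━━━━━━┛    
key0 = value88     ┃                   
key1 = value40     ┃                   


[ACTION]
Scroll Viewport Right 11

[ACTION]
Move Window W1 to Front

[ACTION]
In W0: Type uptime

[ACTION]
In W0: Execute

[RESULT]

                                       
                                       
                                       
                                       
                                       
                                       
       ┏━━━━━━━━━━━━━━━━━━━━━━━━━━┓    
       ┃ DrawingCanvas            ┃    
       ┠──────────────────────────┨    
       ┃+           ##      *     ┃    
       ┃ ++++++++     ##    *     ┃    
       ┃ +++++++++      ## *    ##┃    
       ┃ +++++++++        ### ##  ┃    
       ┃ +++++++++        * ###   ┃    
━━━━━━━┃                  ##   ## ┃    
 Termin┃                ##*      #┃    
───────┃              ## *        ┃    
key4 = ┗━━━━━━━━━━━━━━━━━━━━━━━━━━┛    
key5 = value43     ┃                   
key6 = value23     ┃                   


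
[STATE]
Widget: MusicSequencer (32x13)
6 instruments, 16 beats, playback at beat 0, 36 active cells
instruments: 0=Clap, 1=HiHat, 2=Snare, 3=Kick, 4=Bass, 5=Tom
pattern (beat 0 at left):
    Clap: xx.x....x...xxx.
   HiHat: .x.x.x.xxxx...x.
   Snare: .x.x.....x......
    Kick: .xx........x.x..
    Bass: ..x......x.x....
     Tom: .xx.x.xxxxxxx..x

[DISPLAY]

      ▼123456789012345          
  Clap██·█····█···███·          
 HiHat·█·█·█·████···█·          
 Snare·█·█·····█······          
  Kick·██········█·█··          
  Bass··█······█·█····          
   Tom·██·█·███████··█          
                                
                                
                                
                                
                                
                                


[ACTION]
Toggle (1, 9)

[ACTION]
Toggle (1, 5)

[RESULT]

      ▼123456789012345          
  Clap██·█····█···███·          
 HiHat·█·█···██·█···█·          
 Snare·█·█·····█······          
  Kick·██········█·█··          
  Bass··█······█·█····          
   Tom·██·█·███████··█          
                                
                                
                                
                                
                                
                                


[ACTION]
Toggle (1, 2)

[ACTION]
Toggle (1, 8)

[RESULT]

      ▼123456789012345          
  Clap██·█····█···███·          
 HiHat·███···█··█···█·          
 Snare·█·█·····█······          
  Kick·██········█·█··          
  Bass··█······█·█····          
   Tom·██·█·███████··█          
                                
                                
                                
                                
                                
                                


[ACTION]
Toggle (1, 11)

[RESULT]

      ▼123456789012345          
  Clap██·█····█···███·          
 HiHat·███···█··██··█·          
 Snare·█·█·····█······          
  Kick·██········█·█··          
  Bass··█······█·█····          
   Tom·██·█·███████··█          
                                
                                
                                
                                
                                
                                


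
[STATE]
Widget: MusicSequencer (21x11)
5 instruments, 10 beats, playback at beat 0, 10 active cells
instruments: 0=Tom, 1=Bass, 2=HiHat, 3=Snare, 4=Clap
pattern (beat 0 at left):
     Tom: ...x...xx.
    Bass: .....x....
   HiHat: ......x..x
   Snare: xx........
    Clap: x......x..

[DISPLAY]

      ▼123456789     
   Tom···█···██·     
  Bass·····█····     
 HiHat······█··█     
 Snare██········     
  Clap█······█··     
                     
                     
                     
                     
                     


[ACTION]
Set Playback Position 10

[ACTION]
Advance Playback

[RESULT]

      0▼23456789     
   Tom···█···██·     
  Bass·····█····     
 HiHat······█··█     
 Snare██········     
  Clap█······█··     
                     
                     
                     
                     
                     


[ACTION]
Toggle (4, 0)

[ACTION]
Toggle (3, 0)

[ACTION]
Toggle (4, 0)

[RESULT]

      0▼23456789     
   Tom···█···██·     
  Bass·····█····     
 HiHat······█··█     
 Snare·█········     
  Clap█······█··     
                     
                     
                     
                     
                     


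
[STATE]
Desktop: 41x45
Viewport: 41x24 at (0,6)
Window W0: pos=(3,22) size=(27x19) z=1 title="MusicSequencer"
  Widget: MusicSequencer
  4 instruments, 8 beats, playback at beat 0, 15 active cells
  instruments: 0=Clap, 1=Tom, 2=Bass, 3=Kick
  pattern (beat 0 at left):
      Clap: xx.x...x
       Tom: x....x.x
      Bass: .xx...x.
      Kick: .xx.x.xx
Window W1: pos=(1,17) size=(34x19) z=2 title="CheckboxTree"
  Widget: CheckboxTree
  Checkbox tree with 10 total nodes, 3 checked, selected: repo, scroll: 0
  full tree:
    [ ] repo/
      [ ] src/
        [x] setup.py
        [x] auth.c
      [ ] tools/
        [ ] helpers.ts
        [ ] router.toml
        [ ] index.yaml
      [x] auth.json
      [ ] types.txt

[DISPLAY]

                                         
                                         
                                         
                                         
                                         
                                         
                                         
                                         
                                         
                                         
                                         
 ┏━━━━━━━━━━━━━━━━━━━━━━━━━━━━━━━━┓      
 ┃ CheckboxTree                   ┃      
 ┠────────────────────────────────┨      
 ┃>[-] repo/                      ┃      
 ┃   [x] src/                     ┃      
 ┃     [x] setup.py               ┃      
 ┃     [x] auth.c                 ┃      
 ┃   [ ] tools/                   ┃      
 ┃     [ ] helpers.ts             ┃      
 ┃     [ ] router.toml            ┃      
 ┃     [ ] index.yaml             ┃      
 ┃   [x] auth.json                ┃      
 ┃   [ ] types.txt                ┃      


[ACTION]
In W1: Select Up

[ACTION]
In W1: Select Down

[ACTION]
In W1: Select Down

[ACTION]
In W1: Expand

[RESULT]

                                         
                                         
                                         
                                         
                                         
                                         
                                         
                                         
                                         
                                         
                                         
 ┏━━━━━━━━━━━━━━━━━━━━━━━━━━━━━━━━┓      
 ┃ CheckboxTree                   ┃      
 ┠────────────────────────────────┨      
 ┃ [-] repo/                      ┃      
 ┃   [x] src/                     ┃      
 ┃>    [x] setup.py               ┃      
 ┃     [x] auth.c                 ┃      
 ┃   [ ] tools/                   ┃      
 ┃     [ ] helpers.ts             ┃      
 ┃     [ ] router.toml            ┃      
 ┃     [ ] index.yaml             ┃      
 ┃   [x] auth.json                ┃      
 ┃   [ ] types.txt                ┃      


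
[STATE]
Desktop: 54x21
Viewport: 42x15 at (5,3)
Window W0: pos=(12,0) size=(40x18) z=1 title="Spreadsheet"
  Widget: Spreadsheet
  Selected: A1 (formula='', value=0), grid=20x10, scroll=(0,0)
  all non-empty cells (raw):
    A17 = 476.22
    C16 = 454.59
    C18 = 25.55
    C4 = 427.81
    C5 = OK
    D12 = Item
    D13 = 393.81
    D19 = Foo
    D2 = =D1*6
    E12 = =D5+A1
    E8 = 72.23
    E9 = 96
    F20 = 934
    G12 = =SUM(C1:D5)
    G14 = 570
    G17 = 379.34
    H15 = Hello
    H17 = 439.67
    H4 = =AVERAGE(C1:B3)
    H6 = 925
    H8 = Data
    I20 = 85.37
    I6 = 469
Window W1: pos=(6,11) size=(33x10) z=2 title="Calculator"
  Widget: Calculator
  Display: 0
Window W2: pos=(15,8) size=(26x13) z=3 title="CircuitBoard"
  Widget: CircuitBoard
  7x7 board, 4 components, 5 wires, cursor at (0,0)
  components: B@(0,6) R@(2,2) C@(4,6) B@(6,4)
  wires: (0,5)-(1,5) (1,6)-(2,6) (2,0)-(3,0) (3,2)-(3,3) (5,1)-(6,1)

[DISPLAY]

       ┃A1:                               
       ┃       A       B       C       D  
       ┃----------------------------------
       ┃  1      [0]       0       0      
       ┃  2        0       0       0      
       ┃  ┏━━━━━━━━━━━━━━━━━━━━━━━━┓      
       ┃  ┃ CircuitBoard           ┃      
       ┃  ┠────────────────────────┨      
 ┏━━━━━━━━┃   0 1 2 3 4 5 6        ┃      
 ┃ Calcula┃0  [.]                  ┃      
 ┠────────┃                        ┃      
 ┃        ┃1                       ┃      
 ┃┌───┬───┃                        ┃      
 ┃│ 7 │ 8 ┃2   ·       R           ┃      
 ┃├───┼───┃    │                   ┃━━━━━━


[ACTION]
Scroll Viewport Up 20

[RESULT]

       ┏━━━━━━━━━━━━━━━━━━━━━━━━━━━━━━━━━━
       ┃ Spreadsheet                      
       ┠──────────────────────────────────
       ┃A1:                               
       ┃       A       B       C       D  
       ┃----------------------------------
       ┃  1      [0]       0       0      
       ┃  2        0       0       0      
       ┃  ┏━━━━━━━━━━━━━━━━━━━━━━━━┓      
       ┃  ┃ CircuitBoard           ┃      
       ┃  ┠────────────────────────┨      
 ┏━━━━━━━━┃   0 1 2 3 4 5 6        ┃      
 ┃ Calcula┃0  [.]                  ┃      
 ┠────────┃                        ┃      
 ┃        ┃1                       ┃      


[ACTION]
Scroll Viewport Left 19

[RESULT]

            ┏━━━━━━━━━━━━━━━━━━━━━━━━━━━━━
            ┃ Spreadsheet                 
            ┠─────────────────────────────
            ┃A1:                          
            ┃       A       B       C     
            ┃-----------------------------
            ┃  1      [0]       0       0 
            ┃  2        0       0       0 
            ┃  ┏━━━━━━━━━━━━━━━━━━━━━━━━┓ 
            ┃  ┃ CircuitBoard           ┃ 
            ┃  ┠────────────────────────┨ 
      ┏━━━━━━━━┃   0 1 2 3 4 5 6        ┃ 
      ┃ Calcula┃0  [.]                  ┃ 
      ┠────────┃                        ┃ 
      ┃        ┃1                       ┃ 


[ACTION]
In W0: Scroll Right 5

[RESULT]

            ┏━━━━━━━━━━━━━━━━━━━━━━━━━━━━━
            ┃ Spreadsheet                 
            ┠─────────────────────────────
            ┃A1:                          
            ┃       F       G       H     
            ┃-----------------------------
            ┃  1        0       0       0 
            ┃  2        0       0       0 
            ┃  ┏━━━━━━━━━━━━━━━━━━━━━━━━┓ 
            ┃  ┃ CircuitBoard           ┃ 
            ┃  ┠────────────────────────┨ 
      ┏━━━━━━━━┃   0 1 2 3 4 5 6        ┃ 
      ┃ Calcula┃0  [.]                  ┃ 
      ┠────────┃                        ┃ 
      ┃        ┃1                       ┃ 


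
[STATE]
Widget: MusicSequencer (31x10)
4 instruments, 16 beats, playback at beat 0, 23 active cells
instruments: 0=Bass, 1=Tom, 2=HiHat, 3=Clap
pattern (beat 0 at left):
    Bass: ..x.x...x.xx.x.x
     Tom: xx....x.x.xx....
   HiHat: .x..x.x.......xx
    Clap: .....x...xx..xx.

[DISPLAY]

      ▼123456789012345         
  Bass··█·█···█·██·█·█         
   Tom██····█·█·██····         
 HiHat·█··█·█·······██         
  Clap·····█···██··██·         
                               
                               
                               
                               
                               


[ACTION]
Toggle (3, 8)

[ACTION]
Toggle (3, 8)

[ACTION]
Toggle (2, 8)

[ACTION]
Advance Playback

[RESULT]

      0▼23456789012345         
  Bass··█·█···█·██·█·█         
   Tom██····█·█·██····         
 HiHat·█··█·█·█·····██         
  Clap·····█···██··██·         
                               
                               
                               
                               
                               


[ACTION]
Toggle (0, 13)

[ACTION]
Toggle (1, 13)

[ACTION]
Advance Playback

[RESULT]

      01▼3456789012345         
  Bass··█·█···█·██···█         
   Tom██····█·█·██·█··         
 HiHat·█··█·█·█·····██         
  Clap·····█···██··██·         
                               
                               
                               
                               
                               


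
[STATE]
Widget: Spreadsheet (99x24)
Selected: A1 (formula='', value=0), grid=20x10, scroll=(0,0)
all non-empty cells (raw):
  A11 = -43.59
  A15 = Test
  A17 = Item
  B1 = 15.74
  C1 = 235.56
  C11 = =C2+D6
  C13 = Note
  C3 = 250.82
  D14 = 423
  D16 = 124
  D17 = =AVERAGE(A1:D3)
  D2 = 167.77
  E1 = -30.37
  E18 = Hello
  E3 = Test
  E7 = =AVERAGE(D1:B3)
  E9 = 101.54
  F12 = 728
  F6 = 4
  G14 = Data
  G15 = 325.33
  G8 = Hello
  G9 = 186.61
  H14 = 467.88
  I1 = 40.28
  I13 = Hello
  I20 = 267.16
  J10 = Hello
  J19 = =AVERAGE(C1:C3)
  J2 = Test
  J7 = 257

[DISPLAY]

A1:                                                                                                
       A       B       C       D       E       F       G       H       I       J                   
---------------------------------------------------------------------------------------------------
  1      [0]   15.74  235.56       0  -30.37       0       0       0   40.28       0               
  2        0       0       0  167.77       0       0       0       0       0Test                   
  3        0       0  250.82       0Test           0       0       0       0       0               
  4        0       0       0       0       0       0       0       0       0       0               
  5        0       0       0       0       0       0       0       0       0       0               
  6        0       0       0       0       0       4       0       0       0       0               
  7        0       0       0       0   74.43       0       0       0       0     257               
  8        0       0       0       0       0       0Hello          0       0       0               
  9        0       0       0       0  101.54       0  186.61       0       0       0               
 10        0       0       0       0       0       0       0       0       0Hello                  
 11   -43.59       0       0       0       0       0       0       0       0       0               
 12        0       0       0       0       0     728       0       0       0       0               
 13        0       0Note           0       0       0       0       0Hello          0               
 14        0       0       0     423       0       0Data      467.88       0       0               
 15 Test           0       0       0       0       0  325.33       0       0       0               
 16        0       0       0     124       0       0       0       0       0       0               
 17 Item           0       0   55.82       0       0       0       0       0       0               
 18        0       0       0       0Hello          0       0       0       0       0               
 19        0       0       0       0       0       0       0       0       0  162.13               
 20        0       0       0       0       0       0       0       0  267.16       0               
                                                                                                   


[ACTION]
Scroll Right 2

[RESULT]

A1:                                                                                                
       C       D       E       F       G       H       I       J                                   
---------------------------------------------------------------------------------------------------
  1   235.56       0  -30.37       0       0       0   40.28       0                               
  2        0  167.77       0       0       0       0       0Test                                   
  3   250.82       0Test           0       0       0       0       0                               
  4        0       0       0       0       0       0       0       0                               
  5        0       0       0       0       0       0       0       0                               
  6        0       0       0       4       0       0       0       0                               
  7        0       0   74.43       0       0       0       0     257                               
  8        0       0       0       0Hello          0       0       0                               
  9        0       0  101.54       0  186.61       0       0       0                               
 10        0       0       0       0       0       0       0Hello                                  
 11        0       0       0       0       0       0       0       0                               
 12        0       0       0     728       0       0       0       0                               
 13 Note           0       0       0       0       0Hello          0                               
 14        0     423       0       0Data      467.88       0       0                               
 15        0       0       0       0  325.33       0       0       0                               
 16        0     124       0       0       0       0       0       0                               
 17        0   55.82       0       0       0       0       0       0                               
 18        0       0Hello          0       0       0       0       0                               
 19        0       0       0       0       0       0       0  162.13                               
 20        0       0       0       0       0       0  267.16       0                               
                                                                                                   


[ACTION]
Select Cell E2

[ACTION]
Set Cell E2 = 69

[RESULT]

E2: 69                                                                                             
       C       D       E       F       G       H       I       J                                   
---------------------------------------------------------------------------------------------------
  1   235.56       0  -30.37       0       0       0   40.28       0                               
  2        0  167.77    [69]       0       0       0       0Test                                   
  3   250.82       0Test           0       0       0       0       0                               
  4        0       0       0       0       0       0       0       0                               
  5        0       0       0       0       0       0       0       0                               
  6        0       0       0       4       0       0       0       0                               
  7        0       0   74.43       0       0       0       0     257                               
  8        0       0       0       0Hello          0       0       0                               
  9        0       0  101.54       0  186.61       0       0       0                               
 10        0       0       0       0       0       0       0Hello                                  
 11        0       0       0       0       0       0       0       0                               
 12        0       0       0     728       0       0       0       0                               
 13 Note           0       0       0       0       0Hello          0                               
 14        0     423       0       0Data      467.88       0       0                               
 15        0       0       0       0  325.33       0       0       0                               
 16        0     124       0       0       0       0       0       0                               
 17        0   55.82       0       0       0       0       0       0                               
 18        0       0Hello          0       0       0       0       0                               
 19        0       0       0       0       0       0       0  162.13                               
 20        0       0       0       0       0       0  267.16       0                               
                                                                                                   
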